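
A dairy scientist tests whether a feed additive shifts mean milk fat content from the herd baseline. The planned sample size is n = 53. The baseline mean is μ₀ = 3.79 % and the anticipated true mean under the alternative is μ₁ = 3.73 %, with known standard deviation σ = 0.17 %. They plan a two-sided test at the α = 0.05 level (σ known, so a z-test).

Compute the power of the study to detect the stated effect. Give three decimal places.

Standardized effect: d = |μ₁ − μ₀| / σ = |3.73 − 3.79| / 0.17 = 0.3529
Noncentrality parameter: δ = d·√n = 0.3529 × √53 = 2.5695
Critical value for a two-sided test at α = 0.05: z_{α/2} = 1.960.
Power = Φ(δ − 1.960) + Φ(−δ − 1.960) = Φ(0.609) + Φ(-4.529) = 0.7289 + 0.0000 = 0.7289.

Power ≈ 0.729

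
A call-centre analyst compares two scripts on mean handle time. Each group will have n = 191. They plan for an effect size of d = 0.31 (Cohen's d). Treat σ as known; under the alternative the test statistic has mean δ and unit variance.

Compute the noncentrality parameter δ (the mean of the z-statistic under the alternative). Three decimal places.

The noncentrality parameter scales effect size by the design's sample-size factor: δ = d·√(n/2) = 0.31 × √(191/2) = 3.0294

δ ≈ 3.029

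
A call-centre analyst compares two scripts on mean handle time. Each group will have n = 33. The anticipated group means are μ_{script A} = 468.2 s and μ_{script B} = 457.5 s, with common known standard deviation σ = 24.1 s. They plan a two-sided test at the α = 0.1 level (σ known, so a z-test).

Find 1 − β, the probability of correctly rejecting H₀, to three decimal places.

Power ≈ 0.563

Standardized effect: d = |μ_{script A} − μ_{script B}| / σ = |468.2 − 457.5| / 24.1 = 0.4440
Noncentrality parameter: δ = d·√(n/2) = 0.4440 × √(33/2) = 1.8035
Critical value for a two-sided test at α = 0.1: z_{α/2} = 1.645.
Power = Φ(δ − 1.645) + Φ(−δ − 1.645) = Φ(0.159) + Φ(-3.448) = 0.5630 + 0.0003 = 0.5633.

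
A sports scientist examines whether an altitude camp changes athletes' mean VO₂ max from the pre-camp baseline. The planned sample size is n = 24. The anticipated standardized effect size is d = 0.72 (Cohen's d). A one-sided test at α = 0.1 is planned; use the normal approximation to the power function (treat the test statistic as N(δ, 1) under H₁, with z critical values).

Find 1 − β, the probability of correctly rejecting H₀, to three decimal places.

Noncentrality parameter: δ = d·√n = 0.72 × √24 = 3.5273
One-sided α = 0.1 → critical value z_{0.1} = 1.282.
Power = P(Z > 1.282 − δ) = Φ(2.246) = 0.9876.

Power ≈ 0.988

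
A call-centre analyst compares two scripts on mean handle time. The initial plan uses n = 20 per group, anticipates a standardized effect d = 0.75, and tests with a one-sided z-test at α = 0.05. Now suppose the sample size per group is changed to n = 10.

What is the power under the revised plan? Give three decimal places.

Power ≈ 0.513

With n = 10 per group: δ = d·√(n/2) = 0.75 × √(10/2) = 1.6771. Critical value z_{0.05} = 1.645.
Revised power = Φ(δ − 1.645) = Φ(0.032) = 0.5128.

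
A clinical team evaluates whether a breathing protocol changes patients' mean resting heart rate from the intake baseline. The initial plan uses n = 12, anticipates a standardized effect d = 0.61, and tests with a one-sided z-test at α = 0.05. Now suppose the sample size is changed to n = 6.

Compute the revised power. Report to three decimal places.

With n = 6: δ = d·√n = 0.61 × √6 = 1.4942. Critical value z_{0.05} = 1.645.
Revised power = P(Z > 1.645 − δ) = Φ(-0.151) = 0.4401.

Power ≈ 0.440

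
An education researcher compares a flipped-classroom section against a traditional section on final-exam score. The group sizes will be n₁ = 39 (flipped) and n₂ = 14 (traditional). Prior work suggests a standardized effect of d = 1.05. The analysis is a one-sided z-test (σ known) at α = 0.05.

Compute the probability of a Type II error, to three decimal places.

β ≈ 0.042

Noncentrality parameter: δ = d / √(1/n₁ + 1/n₂) = 1.05 / √(1/39 + 1/14) = 3.3701
One-sided α = 0.05 → critical value z_{0.05} = 1.645.
Power = P(Z > 1.645 − δ) = Φ(1.725) = 0.9578.
Type II error: β = 1 − power = 1 − 0.9578 = 0.0422.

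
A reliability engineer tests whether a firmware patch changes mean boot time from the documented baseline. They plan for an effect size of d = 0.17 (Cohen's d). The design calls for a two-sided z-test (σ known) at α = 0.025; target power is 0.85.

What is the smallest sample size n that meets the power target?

For power 0.85 need Φ(δ − z_{0.0125}) = 0.85, so δ = z_{0.0125} + z_{0.15} = 2.241 + 1.036 = 3.278.
(For δ > 0 the lower-tail rejection region contributes negligibly to power, so the one-term inversion is standard.)
δ = d·√n ⇒ n = (δ/d)² = (3.278 / 0.17)² = 371.77.
Rounding up, n = 372.

n = 372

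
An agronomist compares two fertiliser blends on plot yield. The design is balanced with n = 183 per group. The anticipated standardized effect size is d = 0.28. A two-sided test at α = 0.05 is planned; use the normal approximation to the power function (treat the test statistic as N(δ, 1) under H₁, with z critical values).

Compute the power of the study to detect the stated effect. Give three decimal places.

Noncentrality parameter: δ = d·√(n/2) = 0.28 × √(183/2) = 2.6784
Two-sided α = 0.05 → critical value z_{0.025} = 1.960.
Power = Φ(δ − 1.960) + Φ(−δ − 1.960) = Φ(0.718) + Φ(-4.638) = 0.7637 + 0.0000 = 0.7637.

Power ≈ 0.764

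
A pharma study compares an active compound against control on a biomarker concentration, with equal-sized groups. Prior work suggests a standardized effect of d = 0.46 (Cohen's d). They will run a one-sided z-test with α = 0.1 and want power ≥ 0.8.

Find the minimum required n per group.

n = 43 per group

For power 0.8 need Φ(δ − z_{0.1}) = 0.8, so δ = z_{0.1} + z_{0.20} = 1.282 + 0.842 = 2.123.
δ = d·√(n/2) ⇒ n = 2(δ/d)² = 2 × (2.123 / 0.46)² = 42.61.
Rounding up, n = 43 per group.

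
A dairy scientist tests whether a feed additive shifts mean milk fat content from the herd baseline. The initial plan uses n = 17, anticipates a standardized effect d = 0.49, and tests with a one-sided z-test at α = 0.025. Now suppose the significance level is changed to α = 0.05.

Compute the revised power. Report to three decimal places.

Power ≈ 0.646

δ = d·√n = 0.49 × √17 = 2.0203 (unchanged). New critical value: z_{0.05} = 1.645.
Revised power = P(Z > 1.645 − δ) = Φ(0.375) = 0.6463.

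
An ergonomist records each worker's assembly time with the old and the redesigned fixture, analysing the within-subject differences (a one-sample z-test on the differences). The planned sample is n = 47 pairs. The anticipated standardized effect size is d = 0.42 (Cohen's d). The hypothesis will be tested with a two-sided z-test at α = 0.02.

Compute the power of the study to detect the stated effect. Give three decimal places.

Noncentrality parameter: δ = d·√n = 0.42 × √47 = 2.8794
Critical value for a two-sided test at α = 0.02: z_{α/2} = 2.326.
Power = Φ(δ − 2.326) + Φ(−δ − 2.326) = Φ(0.553) + Φ(-5.206) = 0.7099 + 0.0000 = 0.7099.

Power ≈ 0.710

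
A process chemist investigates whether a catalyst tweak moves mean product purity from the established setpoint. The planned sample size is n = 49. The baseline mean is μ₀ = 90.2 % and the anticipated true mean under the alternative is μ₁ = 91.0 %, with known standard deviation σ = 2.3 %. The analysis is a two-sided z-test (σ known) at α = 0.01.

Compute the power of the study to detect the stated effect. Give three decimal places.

Standardized effect: d = |μ₁ − μ₀| / σ = |91.0 − 90.2| / 2.3 = 0.3478
Noncentrality parameter: δ = d·√n = 0.3478 × √49 = 2.4348
Critical value for a two-sided test at α = 0.01: z_{α/2} = 2.576.
Power = Φ(δ − 2.576) + Φ(−δ − 2.576) = Φ(-0.141) + Φ(-5.011) = 0.4439 + 0.0000 = 0.4439.

Power ≈ 0.444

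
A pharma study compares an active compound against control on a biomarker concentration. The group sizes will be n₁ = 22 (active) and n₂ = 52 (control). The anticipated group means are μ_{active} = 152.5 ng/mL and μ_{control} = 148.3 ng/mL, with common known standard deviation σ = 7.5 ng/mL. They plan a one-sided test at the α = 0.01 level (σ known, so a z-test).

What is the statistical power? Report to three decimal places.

Power ≈ 0.450

Standardized effect: d = |μ_{active} − μ_{control}| / σ = |152.5 − 148.3| / 7.5 = 0.5600
Noncentrality parameter: δ = d / √(1/n₁ + 1/n₂) = 0.5600 / √(1/22 + 1/52) = 2.2018
One-sided α = 0.01 → critical value z_{0.01} = 2.326.
Power = Φ(δ − 2.326) = Φ(-0.125) = 0.4505.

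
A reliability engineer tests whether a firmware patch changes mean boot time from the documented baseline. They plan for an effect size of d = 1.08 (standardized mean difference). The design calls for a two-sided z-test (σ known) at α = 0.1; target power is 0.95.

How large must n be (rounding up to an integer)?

Set Φ(δ − 1.645) = 0.95; then δ − 1.645 = Φ⁻¹(0.95) = 1.645, giving δ = 3.290.
(For δ > 0 the lower-tail rejection region contributes negligibly to power, so the one-term inversion is standard.)
δ = d·√n ⇒ n = (δ/d)² = (3.290 / 1.08)² = 9.28.
Rounding up, n = 10.

n = 10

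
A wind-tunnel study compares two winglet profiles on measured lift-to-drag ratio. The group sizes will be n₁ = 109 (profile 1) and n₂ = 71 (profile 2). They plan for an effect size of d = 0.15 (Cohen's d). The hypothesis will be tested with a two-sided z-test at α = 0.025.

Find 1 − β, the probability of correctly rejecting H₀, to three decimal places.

Noncentrality parameter: δ = d / √(1/n₁ + 1/n₂) = 0.15 / √(1/109 + 1/71) = 0.9836
Critical value for a two-sided test at α = 0.025: z_{α/2} = 2.241.
Power = Φ(δ − 2.241) + Φ(−δ − 2.241) = Φ(-1.258) + Φ(-3.225) = 0.1042 + 0.0006 = 0.1049.

Power ≈ 0.105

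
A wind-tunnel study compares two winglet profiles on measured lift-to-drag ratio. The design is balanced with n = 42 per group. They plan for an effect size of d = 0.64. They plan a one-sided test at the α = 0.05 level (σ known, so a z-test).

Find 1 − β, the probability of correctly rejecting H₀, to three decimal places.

Power ≈ 0.901

Noncentrality parameter: δ = d·√(n/2) = 0.64 × √(42/2) = 2.9328
Critical value for a one-sided test at α = 0.05: z_α = 1.645.
Power = P(Z > 1.645 − δ) = Φ(1.288) = 0.9011.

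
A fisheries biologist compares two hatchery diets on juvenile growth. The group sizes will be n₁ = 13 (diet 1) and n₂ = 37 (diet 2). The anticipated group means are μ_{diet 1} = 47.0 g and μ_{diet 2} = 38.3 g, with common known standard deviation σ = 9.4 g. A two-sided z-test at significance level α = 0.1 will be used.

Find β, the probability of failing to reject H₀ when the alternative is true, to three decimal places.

β ≈ 0.110

Standardized effect: d = |μ_{diet 1} − μ_{diet 2}| / σ = |47.0 − 38.3| / 9.4 = 0.9255
Noncentrality parameter: δ = d / √(1/n₁ + 1/n₂) = 0.9255 / √(1/13 + 1/37) = 2.8706
Critical value for a two-sided test at α = 0.1: z_{α/2} = 1.645.
Power = Φ(δ − 1.645) + Φ(−δ − 1.645) = Φ(1.226) + Φ(-4.515) = 0.8899 + 0.0000 = 0.8899.
Type II error: β = 1 − power = 1 − 0.8899 = 0.1101.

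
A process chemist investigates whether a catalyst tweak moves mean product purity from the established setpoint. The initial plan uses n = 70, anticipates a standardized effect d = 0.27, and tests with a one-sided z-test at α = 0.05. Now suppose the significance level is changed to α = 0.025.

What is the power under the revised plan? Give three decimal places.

Power ≈ 0.618

δ = d·√n = 0.27 × √70 = 2.2590 (unchanged). New critical value: z_{0.025} = 1.960.
Revised power = P(Z > 1.960 − δ) = Φ(0.299) = 0.6175.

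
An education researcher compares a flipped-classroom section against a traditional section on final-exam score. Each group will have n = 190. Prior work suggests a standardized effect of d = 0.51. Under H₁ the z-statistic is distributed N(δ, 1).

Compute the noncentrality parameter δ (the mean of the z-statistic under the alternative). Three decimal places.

δ ≈ 4.971

The noncentrality parameter scales effect size by the design's sample-size factor: δ = d·√(n/2) = 0.51 × √(190/2) = 4.9709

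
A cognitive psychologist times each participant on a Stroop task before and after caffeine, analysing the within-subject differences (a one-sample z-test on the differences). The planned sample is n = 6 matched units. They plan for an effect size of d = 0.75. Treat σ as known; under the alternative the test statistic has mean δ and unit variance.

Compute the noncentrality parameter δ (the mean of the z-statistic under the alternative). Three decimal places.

δ ≈ 1.837

δ = d·√n = 0.75 × √6 = 1.8371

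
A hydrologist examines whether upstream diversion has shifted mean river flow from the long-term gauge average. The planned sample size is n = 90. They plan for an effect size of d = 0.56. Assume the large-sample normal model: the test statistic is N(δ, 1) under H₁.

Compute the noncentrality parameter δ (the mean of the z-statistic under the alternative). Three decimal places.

The noncentrality parameter scales effect size by the design's sample-size factor: δ = d·√n = 0.56 × √90 = 5.3126

δ ≈ 5.313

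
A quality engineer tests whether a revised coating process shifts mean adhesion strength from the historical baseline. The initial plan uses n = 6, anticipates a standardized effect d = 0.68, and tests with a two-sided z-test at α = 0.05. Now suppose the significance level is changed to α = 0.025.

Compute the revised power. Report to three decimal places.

δ = d·√n = 0.68 × √6 = 1.6657 (unchanged). New critical value: z_{0.0125} = 2.241.
Revised power = Φ(δ − 2.241) + Φ(−δ − 2.241) = Φ(-0.576) + Φ(-3.907) = 0.2824 + 0.0000 = 0.2824.

Power ≈ 0.282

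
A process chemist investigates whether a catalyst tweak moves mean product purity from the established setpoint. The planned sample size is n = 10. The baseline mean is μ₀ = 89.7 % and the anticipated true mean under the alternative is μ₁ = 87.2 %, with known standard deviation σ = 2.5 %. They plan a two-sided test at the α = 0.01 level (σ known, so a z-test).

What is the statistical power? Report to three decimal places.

Standardized effect: d = |μ₁ − μ₀| / σ = |87.2 − 89.7| / 2.5 = 1.0000
Noncentrality parameter: δ = d·√n = 1.0000 × √10 = 3.1623
Two-sided α = 0.01 → critical value z_{0.005} = 2.576.
Power = Φ(δ − 2.576) + Φ(−δ − 2.576) = Φ(0.586) + Φ(-5.738) = 0.7212 + 0.0000 = 0.7212.

Power ≈ 0.721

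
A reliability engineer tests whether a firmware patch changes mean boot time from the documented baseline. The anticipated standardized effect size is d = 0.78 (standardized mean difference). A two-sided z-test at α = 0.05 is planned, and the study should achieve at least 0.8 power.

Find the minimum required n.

Set Φ(δ − 1.960) = 0.8; then δ − 1.960 = Φ⁻¹(0.8) = 0.842, giving δ = 2.802.
(For δ > 0 the lower-tail rejection region contributes negligibly to power, so the one-term inversion is standard.)
δ = d·√n ⇒ n = (δ/d)² = (2.802 / 0.78)² = 12.90.
Round up to the next whole unit.

n = 13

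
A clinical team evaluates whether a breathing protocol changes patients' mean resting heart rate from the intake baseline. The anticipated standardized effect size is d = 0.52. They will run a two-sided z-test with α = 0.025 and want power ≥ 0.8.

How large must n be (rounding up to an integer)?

Set Φ(δ − 2.241) = 0.8; then δ − 2.241 = Φ⁻¹(0.8) = 0.842, giving δ = 3.083.
(For δ > 0 the lower-tail rejection region contributes negligibly to power, so the one-term inversion is standard.)
δ = d·√n ⇒ n = (δ/d)² = (3.083 / 0.52)² = 35.15.
Round up to the next whole unit.

n = 36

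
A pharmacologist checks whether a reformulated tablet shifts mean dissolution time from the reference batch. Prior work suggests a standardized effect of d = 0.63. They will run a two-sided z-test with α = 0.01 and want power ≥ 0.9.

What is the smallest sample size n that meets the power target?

For power 0.9 need Φ(δ − z_{0.005}) = 0.9, so δ = z_{0.005} + z_{0.10} = 2.576 + 1.282 = 3.857.
(For δ > 0 the lower-tail rejection region contributes negligibly to power, so the one-term inversion is standard.)
δ = d·√n ⇒ n = (δ/d)² = (3.857 / 0.63)² = 37.49.
Rounding up, n = 38.

n = 38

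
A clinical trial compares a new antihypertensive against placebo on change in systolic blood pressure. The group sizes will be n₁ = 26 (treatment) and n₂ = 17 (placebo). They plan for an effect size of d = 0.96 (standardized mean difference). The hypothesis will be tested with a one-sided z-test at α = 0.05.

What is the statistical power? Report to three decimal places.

Power ≈ 0.924

Noncentrality parameter: δ = d / √(1/n₁ + 1/n₂) = 0.96 / √(1/26 + 1/17) = 3.0779
One-sided α = 0.05 → critical value z_{0.05} = 1.645.
Power = Φ(δ − 1.645) = Φ(1.433) = 0.9241.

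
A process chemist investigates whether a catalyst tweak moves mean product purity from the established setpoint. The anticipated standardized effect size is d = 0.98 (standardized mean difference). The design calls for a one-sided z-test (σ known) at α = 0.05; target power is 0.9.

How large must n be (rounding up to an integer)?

n = 9

Set Φ(δ − 1.645) = 0.9; then δ − 1.645 = Φ⁻¹(0.9) = 1.282, giving δ = 2.926.
δ = d·√n ⇒ n = (δ/d)² = (2.926 / 0.98)² = 8.92.
Rounding up, n = 9.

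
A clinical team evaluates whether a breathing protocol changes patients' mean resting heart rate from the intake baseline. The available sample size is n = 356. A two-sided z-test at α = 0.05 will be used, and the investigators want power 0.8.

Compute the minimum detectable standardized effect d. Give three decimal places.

d ≈ 0.148

Required noncentrality: δ = z_{0.025} + z_{0.20} = 1.960 + 0.842 = 2.802.
(The second rejection-region term Φ(−δ − z_{α/2}) is negligible and dropped.)
δ = d·√n ⇒ d = δ/√n = 2.802/√356 = 0.1485.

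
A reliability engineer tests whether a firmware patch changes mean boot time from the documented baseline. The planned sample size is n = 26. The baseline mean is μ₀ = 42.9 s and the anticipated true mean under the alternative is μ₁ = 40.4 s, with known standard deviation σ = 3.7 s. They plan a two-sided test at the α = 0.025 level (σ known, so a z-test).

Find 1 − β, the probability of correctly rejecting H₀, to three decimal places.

Standardized effect: d = |μ₁ − μ₀| / σ = |40.4 − 42.9| / 3.7 = 0.6757
Noncentrality parameter: δ = d·√n = 0.6757 × √26 = 3.4453
Two-sided α = 0.025 → critical value z_{0.0125} = 2.241.
Power = Φ(δ − 2.241) + Φ(−δ − 2.241) = Φ(1.204) + Φ(-5.687) = 0.8857 + 0.0000 = 0.8857.

Power ≈ 0.886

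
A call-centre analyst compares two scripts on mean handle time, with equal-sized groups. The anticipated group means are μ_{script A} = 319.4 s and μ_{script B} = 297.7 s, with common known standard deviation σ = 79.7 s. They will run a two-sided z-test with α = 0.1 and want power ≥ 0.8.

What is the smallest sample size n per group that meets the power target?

n = 167 per group

Standardized effect: d = |μ_{script A} − μ_{script B}| / σ = |319.4 − 297.7| / 79.7 = 0.2723
For power 0.8 need Φ(δ − z_{0.05}) = 0.8, so δ = z_{0.05} + z_{0.20} = 1.645 + 0.842 = 2.486.
(Ignoring the negligible lower-tail rejection probability gives the usual closed-form inversion.)
δ = d·√(n/2) ⇒ n = 2(δ/d)² = 2 × (2.486 / 0.2723)² = 166.80.
Round up to the next whole unit.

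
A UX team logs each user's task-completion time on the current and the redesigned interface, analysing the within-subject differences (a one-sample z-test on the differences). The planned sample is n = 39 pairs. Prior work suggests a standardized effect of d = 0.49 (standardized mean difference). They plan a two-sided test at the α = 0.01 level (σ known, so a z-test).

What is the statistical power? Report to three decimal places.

Power ≈ 0.686

Noncentrality parameter: δ = d·√n = 0.49 × √39 = 3.0600
Two-sided α = 0.01 → critical value z_{0.005} = 2.576.
Power = Φ(δ − 2.576) + Φ(−δ − 2.576) = Φ(0.484) + Φ(-5.636) = 0.6859 + 0.0000 = 0.6859.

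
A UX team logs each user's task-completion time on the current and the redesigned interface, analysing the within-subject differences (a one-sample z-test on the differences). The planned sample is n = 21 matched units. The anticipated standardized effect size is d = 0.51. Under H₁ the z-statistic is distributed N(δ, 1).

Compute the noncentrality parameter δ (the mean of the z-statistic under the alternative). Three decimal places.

δ ≈ 2.337

δ = d·√n = 0.51 × √21 = 2.3371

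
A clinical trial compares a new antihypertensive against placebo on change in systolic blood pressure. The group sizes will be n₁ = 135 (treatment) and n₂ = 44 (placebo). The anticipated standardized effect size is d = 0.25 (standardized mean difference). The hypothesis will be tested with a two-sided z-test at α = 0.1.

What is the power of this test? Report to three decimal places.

Noncentrality parameter: λ = d / √(1/n₁ + 1/n₂) = 0.25 / √(1/135 + 1/44) = 1.4401
Critical value for a two-sided test at α = 0.1: z_{α/2} = 1.645.
Power = Φ(λ − 1.645) + Φ(−λ − 1.645) = Φ(-0.205) + Φ(-3.085) = 0.4189 + 0.0010 = 0.4199.

Power ≈ 0.420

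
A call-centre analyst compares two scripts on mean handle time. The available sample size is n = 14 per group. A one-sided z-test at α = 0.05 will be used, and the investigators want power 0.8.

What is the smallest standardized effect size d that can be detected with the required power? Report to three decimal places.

d ≈ 0.940

Required noncentrality: δ = z_{0.05} + z_{0.20} = 1.645 + 0.842 = 2.486.
δ = d·√(n/2) ⇒ d = δ/√(n/2) = 2.486/√(14/2) = 0.9398.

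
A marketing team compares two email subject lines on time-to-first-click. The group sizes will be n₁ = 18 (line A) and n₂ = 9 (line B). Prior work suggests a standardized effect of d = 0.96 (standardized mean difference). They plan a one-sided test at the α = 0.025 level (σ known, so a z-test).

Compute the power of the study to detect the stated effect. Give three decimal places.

Noncentrality parameter: δ = d / √(1/n₁ + 1/n₂) = 0.96 / √(1/18 + 1/9) = 2.3515
One-sided α = 0.025 → critical value z_{0.025} = 1.960.
Power = P(Z > 1.960 − δ) = Φ(0.392) = 0.6523.

Power ≈ 0.652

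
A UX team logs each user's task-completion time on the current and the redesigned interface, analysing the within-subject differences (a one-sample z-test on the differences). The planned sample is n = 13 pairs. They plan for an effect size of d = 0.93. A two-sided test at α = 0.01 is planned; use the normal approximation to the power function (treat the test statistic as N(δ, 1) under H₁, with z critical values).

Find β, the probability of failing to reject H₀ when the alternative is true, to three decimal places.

β ≈ 0.218

Noncentrality parameter: δ = d·√n = 0.93 × √13 = 3.3532
Critical value for a two-sided test at α = 0.01: z_{α/2} = 2.576.
Power = Φ(δ − 2.576) + Φ(−δ − 2.576) = Φ(0.777) + Φ(-5.929) = 0.7815 + 0.0000 = 0.7815.
Type II error: β = 1 − power = 1 − 0.7815 = 0.2185.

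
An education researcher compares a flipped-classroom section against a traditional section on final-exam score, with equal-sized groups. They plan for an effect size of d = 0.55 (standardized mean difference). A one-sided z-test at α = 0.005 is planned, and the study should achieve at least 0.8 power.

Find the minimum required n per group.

Set Φ(δ − 2.576) = 0.8; then δ − 2.576 = Φ⁻¹(0.8) = 0.842, giving δ = 3.417.
δ = d·√(n/2) ⇒ n = 2(δ/d)² = 2 × (3.417 / 0.55)² = 77.22.
Round up to the next whole unit.

n = 78 per group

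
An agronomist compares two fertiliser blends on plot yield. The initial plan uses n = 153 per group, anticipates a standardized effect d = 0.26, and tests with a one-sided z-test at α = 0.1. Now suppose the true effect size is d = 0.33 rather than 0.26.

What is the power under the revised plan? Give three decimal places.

With d = 0.33: δ = d·√(n/2) = 0.33 × √(153/2) = 2.8863. Critical value z_{0.1} = 1.282.
Revised power = Φ(δ − 1.282) = Φ(1.605) = 0.9457.

Power ≈ 0.946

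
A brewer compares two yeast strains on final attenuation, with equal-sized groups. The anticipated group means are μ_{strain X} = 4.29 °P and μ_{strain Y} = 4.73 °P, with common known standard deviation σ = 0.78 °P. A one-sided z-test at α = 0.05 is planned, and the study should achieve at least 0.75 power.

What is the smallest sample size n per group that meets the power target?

n = 34 per group

Standardized effect: d = |μ_{strain X} − μ_{strain Y}| / σ = |4.29 − 4.73| / 0.78 = 0.5641
For power 0.75 need Φ(δ − z_{0.05}) = 0.75, so δ = z_{0.05} + z_{0.25} = 1.645 + 0.674 = 2.319.
δ = d·√(n/2) ⇒ n = 2(δ/d)² = 2 × (2.319 / 0.5641)² = 33.81.
Round up to the next whole unit.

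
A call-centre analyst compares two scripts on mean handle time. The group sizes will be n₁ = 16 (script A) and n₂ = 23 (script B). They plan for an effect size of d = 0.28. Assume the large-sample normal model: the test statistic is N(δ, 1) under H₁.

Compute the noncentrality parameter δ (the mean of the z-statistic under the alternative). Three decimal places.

δ ≈ 0.860

The noncentrality parameter scales effect size by the design's sample-size factor: δ = d / √(1/n₁ + 1/n₂) = 0.28 / √(1/16 + 1/23) = 0.8601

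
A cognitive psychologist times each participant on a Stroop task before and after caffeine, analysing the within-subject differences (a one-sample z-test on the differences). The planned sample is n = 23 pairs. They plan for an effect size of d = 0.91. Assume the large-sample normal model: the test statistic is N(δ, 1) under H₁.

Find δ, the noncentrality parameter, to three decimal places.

δ ≈ 4.364

The noncentrality parameter scales effect size by the design's sample-size factor: δ = d·√n = 0.91 × √23 = 4.3642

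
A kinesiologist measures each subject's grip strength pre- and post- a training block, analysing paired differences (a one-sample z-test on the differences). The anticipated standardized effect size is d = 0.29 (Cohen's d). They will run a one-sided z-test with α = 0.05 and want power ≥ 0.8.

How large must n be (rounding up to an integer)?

For power 0.8 need Φ(δ − z_{0.05}) = 0.8, so δ = z_{0.05} + z_{0.20} = 1.645 + 0.842 = 2.486.
δ = d·√n ⇒ n = (δ/d)² = (2.486 / 0.29)² = 73.51.
Round up to the next whole unit.

n = 74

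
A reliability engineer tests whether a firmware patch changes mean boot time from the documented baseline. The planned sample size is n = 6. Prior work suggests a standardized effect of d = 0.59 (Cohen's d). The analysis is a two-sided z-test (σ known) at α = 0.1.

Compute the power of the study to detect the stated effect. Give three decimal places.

Power ≈ 0.422

Noncentrality parameter: δ = d·√n = 0.59 × √6 = 1.4452
Two-sided α = 0.1 → critical value z_{0.05} = 1.645.
Power = Φ(δ − 1.645) + Φ(−δ − 1.645) = Φ(-0.200) + Φ(-3.090) = 0.4209 + 0.0010 = 0.4219.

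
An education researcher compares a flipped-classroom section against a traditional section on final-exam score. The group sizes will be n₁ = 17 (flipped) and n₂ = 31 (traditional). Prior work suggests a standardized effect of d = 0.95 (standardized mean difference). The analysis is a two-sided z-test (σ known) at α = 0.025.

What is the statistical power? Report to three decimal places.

Noncentrality parameter: δ = d / √(1/n₁ + 1/n₂) = 0.95 / √(1/17 + 1/31) = 3.1478
Critical value for a two-sided test at α = 0.025: z_{α/2} = 2.241.
Power = Φ(δ − 2.241) + Φ(−δ − 2.241) = Φ(0.906) + Φ(-5.389) = 0.8176 + 0.0000 = 0.8176.

Power ≈ 0.818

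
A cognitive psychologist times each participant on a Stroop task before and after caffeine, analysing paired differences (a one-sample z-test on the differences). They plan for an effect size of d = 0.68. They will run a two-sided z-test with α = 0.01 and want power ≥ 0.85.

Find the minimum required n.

Set Φ(δ − 2.576) = 0.85; then δ − 2.576 = Φ⁻¹(0.85) = 1.036, giving δ = 3.612.
(For δ > 0 the lower-tail rejection region contributes negligibly to power, so the one-term inversion is standard.)
δ = d·√n ⇒ n = (δ/d)² = (3.612 / 0.68)² = 28.22.
Rounding up, n = 29.

n = 29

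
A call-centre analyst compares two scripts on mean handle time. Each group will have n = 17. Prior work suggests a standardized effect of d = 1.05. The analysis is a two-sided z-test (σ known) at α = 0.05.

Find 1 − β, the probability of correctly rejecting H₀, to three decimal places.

Power ≈ 0.865

Noncentrality parameter: δ = d·√(n/2) = 1.05 × √(17/2) = 3.0612
Critical value for a two-sided test at α = 0.05: z_{α/2} = 1.960.
Power = Φ(δ − 1.960) + Φ(−δ − 1.960) = Φ(1.101) + Φ(-5.021) = 0.8646 + 0.0000 = 0.8646.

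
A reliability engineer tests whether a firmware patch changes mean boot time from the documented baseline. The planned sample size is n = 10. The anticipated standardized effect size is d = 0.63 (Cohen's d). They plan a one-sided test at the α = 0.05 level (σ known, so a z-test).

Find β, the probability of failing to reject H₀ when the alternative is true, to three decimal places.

β ≈ 0.364

Noncentrality parameter: λ = d·√n = 0.63 × √10 = 1.9922
Critical value for a one-sided test at α = 0.05: z_α = 1.645.
Power = Φ(λ − 1.645) = Φ(0.347) = 0.6358.
Type II error: β = 1 − power = 1 − 0.6358 = 0.3642.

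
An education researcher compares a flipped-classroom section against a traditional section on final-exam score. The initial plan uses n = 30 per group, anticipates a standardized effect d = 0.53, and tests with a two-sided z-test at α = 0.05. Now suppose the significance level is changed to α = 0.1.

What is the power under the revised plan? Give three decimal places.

Power ≈ 0.658

δ = d·√(n/2) = 0.53 × √(30/2) = 2.0527 (unchanged). New critical value: z_{0.05} = 1.645.
Revised power = Φ(δ − 1.645) + Φ(−δ − 1.645) = Φ(0.408) + Φ(-3.698) = 0.6583 + 0.0001 = 0.6584.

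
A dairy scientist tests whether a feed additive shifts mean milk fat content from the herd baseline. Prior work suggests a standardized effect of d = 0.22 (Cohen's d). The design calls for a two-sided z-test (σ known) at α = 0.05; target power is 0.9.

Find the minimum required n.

For power 0.9 need Φ(δ − z_{0.025}) = 0.9, so δ = z_{0.025} + z_{0.10} = 1.960 + 1.282 = 3.242.
(For δ > 0 the lower-tail rejection region contributes negligibly to power, so the one-term inversion is standard.)
δ = d·√n ⇒ n = (δ/d)² = (3.242 / 0.22)² = 217.10.
Round up to the next whole unit.

n = 218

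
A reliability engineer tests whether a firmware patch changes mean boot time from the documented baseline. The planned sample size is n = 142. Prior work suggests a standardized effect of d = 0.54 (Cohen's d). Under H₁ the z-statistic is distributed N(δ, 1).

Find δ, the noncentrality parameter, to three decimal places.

δ ≈ 6.435

δ = d·√n = 0.54 × √142 = 6.4348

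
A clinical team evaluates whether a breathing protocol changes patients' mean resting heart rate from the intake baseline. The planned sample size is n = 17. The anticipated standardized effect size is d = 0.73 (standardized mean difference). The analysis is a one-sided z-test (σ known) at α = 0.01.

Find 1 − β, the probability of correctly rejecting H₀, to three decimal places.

Power ≈ 0.753

Noncentrality parameter: δ = d·√n = 0.73 × √17 = 3.0099
One-sided α = 0.01 → critical value z_{0.01} = 2.326.
Power = Φ(δ − 2.326) = Φ(0.684) = 0.7529.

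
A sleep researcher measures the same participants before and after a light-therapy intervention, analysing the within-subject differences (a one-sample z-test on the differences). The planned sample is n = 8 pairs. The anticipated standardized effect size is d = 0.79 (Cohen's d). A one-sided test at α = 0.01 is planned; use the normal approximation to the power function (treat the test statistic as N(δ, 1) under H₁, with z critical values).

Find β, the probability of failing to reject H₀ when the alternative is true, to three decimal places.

Noncentrality parameter: δ = d·√n = 0.79 × √8 = 2.2345
Critical value for a one-sided test at α = 0.01: z_α = 2.326.
Power = Φ(δ − 2.326) = Φ(-0.092) = 0.4634.
Type II error: β = 1 − power = 1 − 0.4634 = 0.5366.

β ≈ 0.537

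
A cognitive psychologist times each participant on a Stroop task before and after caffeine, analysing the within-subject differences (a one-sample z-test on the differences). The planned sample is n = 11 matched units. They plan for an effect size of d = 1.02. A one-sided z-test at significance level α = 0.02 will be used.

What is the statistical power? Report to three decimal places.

Power ≈ 0.908

Noncentrality parameter: δ = d·√n = 1.02 × √11 = 3.3830
Critical value for a one-sided test at α = 0.02: z_α = 2.054.
Power = P(Z > 2.054 − δ) = Φ(1.329) = 0.9081.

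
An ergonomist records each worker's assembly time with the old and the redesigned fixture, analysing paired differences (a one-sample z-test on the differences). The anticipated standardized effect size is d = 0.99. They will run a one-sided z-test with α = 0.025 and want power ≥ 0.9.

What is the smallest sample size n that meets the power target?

For power 0.9 need Φ(δ − z_{0.025}) = 0.9, so δ = z_{0.025} + z_{0.10} = 1.960 + 1.282 = 3.242.
δ = d·√n ⇒ n = (δ/d)² = (3.242 / 0.99)² = 10.72.
Round up to the next whole unit.

n = 11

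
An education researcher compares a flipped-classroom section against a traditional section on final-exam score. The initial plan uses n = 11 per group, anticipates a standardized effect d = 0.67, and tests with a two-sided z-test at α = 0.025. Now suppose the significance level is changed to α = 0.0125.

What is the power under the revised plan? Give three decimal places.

δ = d·√(n/2) = 0.67 × √(11/2) = 1.5713 (unchanged). New critical value: z_{0.0063} = 2.498.
Revised power = Φ(δ − 2.498) + Φ(−δ − 2.498) = Φ(-0.926) + Φ(-4.069) = 0.1771 + 0.0000 = 0.1771.

Power ≈ 0.177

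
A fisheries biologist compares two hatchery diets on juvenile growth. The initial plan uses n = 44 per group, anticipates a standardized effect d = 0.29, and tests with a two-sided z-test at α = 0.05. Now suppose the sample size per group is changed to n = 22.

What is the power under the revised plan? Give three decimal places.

Power ≈ 0.161

With n = 22 per group: δ = d·√(n/2) = 0.29 × √(22/2) = 0.9618. Critical value z_{0.025} = 1.960.
Revised power = Φ(δ − 1.960) + Φ(−δ − 1.960) = Φ(-0.998) + Φ(-2.922) = 0.1591 + 0.0017 = 0.1608.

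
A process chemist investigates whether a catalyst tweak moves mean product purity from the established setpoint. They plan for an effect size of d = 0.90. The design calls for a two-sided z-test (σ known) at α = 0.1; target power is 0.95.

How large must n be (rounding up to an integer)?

For power 0.95 need Φ(δ − z_{0.05}) = 0.95, so δ = z_{0.05} + z_{0.05} = 1.645 + 1.645 = 3.290.
(Ignoring the negligible lower-tail rejection probability gives the usual closed-form inversion.)
δ = d·√n ⇒ n = (δ/d)² = (3.290 / 0.90)² = 13.36.
Round up to the next whole unit.

n = 14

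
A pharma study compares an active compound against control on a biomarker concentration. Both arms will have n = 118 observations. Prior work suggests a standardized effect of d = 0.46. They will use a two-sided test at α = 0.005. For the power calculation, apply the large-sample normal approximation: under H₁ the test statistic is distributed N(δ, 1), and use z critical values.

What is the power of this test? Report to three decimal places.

Power ≈ 0.766

Noncentrality parameter: δ = d·√(n/2) = 0.46 × √(118/2) = 3.5333
Critical value for a two-sided test at α = 0.005: z_{α/2} = 2.807.
Power = Φ(δ − 2.807) + Φ(−δ − 2.807) = Φ(0.726) + Φ(-6.340) = 0.7662 + 0.0000 = 0.7662.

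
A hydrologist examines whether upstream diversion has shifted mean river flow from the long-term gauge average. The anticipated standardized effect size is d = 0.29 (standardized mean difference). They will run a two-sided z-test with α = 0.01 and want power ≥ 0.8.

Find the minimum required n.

For power 0.8 need Φ(δ − z_{0.005}) = 0.8, so δ = z_{0.005} + z_{0.20} = 2.576 + 0.842 = 3.417.
(The Φ(−δ − z_{α/2}) term is vanishingly small for δ > 0 and is dropped in the standard sample-size formula.)
δ = d·√n ⇒ n = (δ/d)² = (3.417 / 0.29)² = 138.87.
Round up to the next whole unit.

n = 139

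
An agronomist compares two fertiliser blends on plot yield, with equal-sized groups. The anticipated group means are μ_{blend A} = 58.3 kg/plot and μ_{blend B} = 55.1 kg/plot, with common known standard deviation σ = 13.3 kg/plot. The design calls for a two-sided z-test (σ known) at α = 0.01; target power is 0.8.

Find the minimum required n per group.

Standardized effect: d = |μ_{blend A} − μ_{blend B}| / σ = |58.3 − 55.1| / 13.3 = 0.2406
For power 0.8 need Φ(δ − z_{0.005}) = 0.8, so δ = z_{0.005} + z_{0.20} = 2.576 + 0.842 = 3.417.
(Ignoring the negligible lower-tail rejection probability gives the usual closed-form inversion.)
δ = d·√(n/2) ⇒ n = 2(δ/d)² = 2 × (3.417 / 0.2406)² = 403.49.
Round up to the next whole unit.

n = 404 per group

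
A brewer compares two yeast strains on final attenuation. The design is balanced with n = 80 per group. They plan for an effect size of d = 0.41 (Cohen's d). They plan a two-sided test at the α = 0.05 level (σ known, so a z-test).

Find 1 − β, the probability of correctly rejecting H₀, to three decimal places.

Power ≈ 0.737

Noncentrality parameter: δ = d·√(n/2) = 0.41 × √(80/2) = 2.5931
Critical value for a two-sided test at α = 0.05: z_{α/2} = 1.960.
Power = Φ(δ − 1.960) + Φ(−δ − 1.960) = Φ(0.633) + Φ(-4.553) = 0.7367 + 0.0000 = 0.7367.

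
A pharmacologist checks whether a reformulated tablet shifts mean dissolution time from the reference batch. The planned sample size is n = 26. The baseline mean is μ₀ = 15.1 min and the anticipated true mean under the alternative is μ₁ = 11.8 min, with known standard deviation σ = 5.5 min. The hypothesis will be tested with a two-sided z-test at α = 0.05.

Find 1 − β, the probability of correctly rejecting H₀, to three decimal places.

Standardized effect: d = |μ₁ − μ₀| / σ = |11.8 − 15.1| / 5.5 = 0.6000
Noncentrality parameter: δ = d·√n = 0.6000 × √26 = 3.0594
Two-sided α = 0.05 → critical value z_{0.025} = 1.960.
Power = Φ(δ − 1.960) + Φ(−δ − 1.960) = Φ(1.099) + Φ(-5.019) = 0.8642 + 0.0000 = 0.8642.

Power ≈ 0.864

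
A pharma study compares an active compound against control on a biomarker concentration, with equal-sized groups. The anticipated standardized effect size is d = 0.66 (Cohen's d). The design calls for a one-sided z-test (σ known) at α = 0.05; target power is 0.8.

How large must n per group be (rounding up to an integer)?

n = 29 per group

For power 0.8 need Φ(δ − z_{0.05}) = 0.8, so δ = z_{0.05} + z_{0.20} = 1.645 + 0.842 = 2.486.
δ = d·√(n/2) ⇒ n = 2(δ/d)² = 2 × (2.486 / 0.66)² = 28.39.
Rounding up, n = 29 per group.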